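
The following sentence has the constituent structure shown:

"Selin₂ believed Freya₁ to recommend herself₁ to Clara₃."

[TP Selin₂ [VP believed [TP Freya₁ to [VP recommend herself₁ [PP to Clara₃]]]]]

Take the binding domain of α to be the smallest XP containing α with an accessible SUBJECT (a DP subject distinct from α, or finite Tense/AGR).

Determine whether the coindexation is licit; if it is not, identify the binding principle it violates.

The two coindexed NPs are *Freya₁* and *herself₁*.
*herself₁* is an anaphor; its binding domain is the embedded TP, whose subject is Freya₁. *Freya₁* c-commands it within that domain and shares its index, so Principle A is satisfied.
*Freya₁* is an R-expression; *herself₁* does not c-command it, and no other NP shares its index, so Principle C is satisfied.
All principles are respected.

grammatical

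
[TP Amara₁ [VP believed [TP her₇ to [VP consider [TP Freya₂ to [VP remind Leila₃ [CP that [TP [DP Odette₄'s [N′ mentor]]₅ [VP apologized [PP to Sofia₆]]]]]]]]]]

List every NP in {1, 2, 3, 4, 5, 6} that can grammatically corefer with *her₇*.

*her* is a pronoun, so Principle B applies: it must be free in its binding domain.
Binding domain of *her₇*: the matrix TP, whose subject is Amara₁.
*Amara₁* c-commands the pronoun within its binding domain → coindexation would violate Principle B.
*Freya₂*: the pronoun c-commands this R-expression → coindexation would violate Principle C on *Freya₂*.
*Leila₃*: the pronoun c-commands this R-expression → coindexation would violate Principle C on *Leila₃*.
*Odette₄*: the pronoun c-commands this R-expression → coindexation would violate Principle C on *Odette₄*.
*[Odette₄'s mentor]₅*: the pronoun c-commands this R-expression → coindexation would violate Principle C on *[Odette₄'s mentor]₅*.
*Sofia₆*: the pronoun c-commands this R-expression → coindexation would violate Principle C on *Sofia₆*.

none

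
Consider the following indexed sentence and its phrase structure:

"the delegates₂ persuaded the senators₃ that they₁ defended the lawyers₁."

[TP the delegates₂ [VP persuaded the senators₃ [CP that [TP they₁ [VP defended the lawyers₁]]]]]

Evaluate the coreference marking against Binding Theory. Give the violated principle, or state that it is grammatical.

Principle C

The two coindexed NPs are *they₁* and *the lawyers₁*.
*the lawyers₁* is an R-expression. Principle C requires it to be free everywhere.
*they₁* c-commands it and carries the same index.
The R-expression is bound → Principle C violation.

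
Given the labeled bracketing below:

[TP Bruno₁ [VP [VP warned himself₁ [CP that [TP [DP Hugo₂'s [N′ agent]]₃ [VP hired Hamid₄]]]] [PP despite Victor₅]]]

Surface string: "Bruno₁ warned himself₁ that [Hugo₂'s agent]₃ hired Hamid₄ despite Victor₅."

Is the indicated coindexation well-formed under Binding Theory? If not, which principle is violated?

The two coindexed NPs are *Bruno₁* and *himself₁*.
*himself₁* is an anaphor; its binding domain is the matrix TP, whose subject is Bruno₁. *Bruno₁* c-commands it within that domain and shares its index, so Principle A is satisfied.
*Bruno₁* is an R-expression; *himself₁* does not c-command it, and no other NP shares its index, so Principle C is satisfied.
All principles are respected.

grammatical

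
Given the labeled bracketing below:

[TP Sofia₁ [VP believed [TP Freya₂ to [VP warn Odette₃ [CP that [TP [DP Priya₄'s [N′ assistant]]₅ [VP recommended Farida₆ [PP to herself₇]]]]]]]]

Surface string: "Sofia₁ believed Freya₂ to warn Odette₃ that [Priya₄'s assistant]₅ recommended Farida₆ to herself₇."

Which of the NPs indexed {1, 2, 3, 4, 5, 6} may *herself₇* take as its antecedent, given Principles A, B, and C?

*herself* is an anaphor, so Principle A applies: it must be bound in its binding domain.
Binding domain of *herself₇*: the embedded TP, whose subject is [Priya₄'s assistant]₅.
*Sofia₁* c-commands the anaphor but is outside its binding domain → cannot satisfy Principle A.
*Freya₂* c-commands the anaphor but is outside its binding domain → cannot satisfy Principle A.
*Odette₃* c-commands the anaphor but is outside its binding domain → cannot satisfy Principle A.
*Priya₄* does not c-command the anaphor → cannot bind it.
*[Priya₄'s assistant]₅* c-commands the anaphor within its binding domain → licit binder.
*Farida₆* c-commands the anaphor within its binding domain → licit binder.

{5, 6}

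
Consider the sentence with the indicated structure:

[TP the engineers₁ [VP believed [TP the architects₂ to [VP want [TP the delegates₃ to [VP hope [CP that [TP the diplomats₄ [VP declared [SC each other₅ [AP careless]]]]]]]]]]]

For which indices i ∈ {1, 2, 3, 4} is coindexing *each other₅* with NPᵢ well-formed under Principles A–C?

{4}

*each other* is an anaphor, so Principle A applies: it must be bound in its binding domain.
Binding domain of *each other₅*: the embedded TP, whose subject is the diplomats₄.
*the engineers₁* c-commands the anaphor but is outside its binding domain → cannot satisfy Principle A.
*the architects₂* c-commands the anaphor but is outside its binding domain → cannot satisfy Principle A.
*the delegates₃* c-commands the anaphor but is outside its binding domain → cannot satisfy Principle A.
*the diplomats₄* c-commands the anaphor within its binding domain → licit binder.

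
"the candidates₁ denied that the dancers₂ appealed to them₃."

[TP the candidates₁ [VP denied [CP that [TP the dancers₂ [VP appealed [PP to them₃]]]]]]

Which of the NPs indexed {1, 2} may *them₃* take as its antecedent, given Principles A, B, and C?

{1}

*them* is a pronoun, so Principle B applies: it must be free in its binding domain.
Binding domain of *them₃*: the embedded TP, whose subject is the dancers₂.
*the candidates₁* c-commands the pronoun but from outside its binding domain, and is not c-commanded by it → coindexation permitted.
*the dancers₂* c-commands the pronoun within its binding domain → coindexation would violate Principle B.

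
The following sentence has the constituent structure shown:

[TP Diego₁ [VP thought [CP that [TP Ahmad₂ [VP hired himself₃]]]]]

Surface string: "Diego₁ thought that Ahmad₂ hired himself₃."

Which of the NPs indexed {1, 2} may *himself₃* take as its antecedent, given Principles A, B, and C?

{2}

*himself* is an anaphor, so Principle A applies: it must be bound in its binding domain.
Binding domain of *himself₃*: the embedded TP, whose subject is Ahmad₂.
*Diego₁* c-commands the anaphor but is outside its binding domain → cannot satisfy Principle A.
*Ahmad₂* c-commands the anaphor within its binding domain → licit binder.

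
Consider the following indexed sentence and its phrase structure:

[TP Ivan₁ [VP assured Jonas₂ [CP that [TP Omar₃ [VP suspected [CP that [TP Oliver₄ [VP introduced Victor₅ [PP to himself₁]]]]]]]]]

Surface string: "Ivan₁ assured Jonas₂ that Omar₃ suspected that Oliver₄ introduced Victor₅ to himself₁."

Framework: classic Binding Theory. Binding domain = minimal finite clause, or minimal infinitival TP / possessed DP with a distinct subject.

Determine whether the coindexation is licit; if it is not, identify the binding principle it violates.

The two coindexed NPs are *Ivan₁* and *himself₁*.
*himself₁* is an anaphor. Principle A requires it to be bound within its binding domain — the embedded TP, whose subject is Oliver₄.
Within that domain it is c-commanded by *Oliver₄*, *Victor₅*, none of which share its index.
*Ivan₁* does c-command the anaphor, but from outside its binding domain.
The anaphor is unbound in its domain → Principle A violation.

Principle A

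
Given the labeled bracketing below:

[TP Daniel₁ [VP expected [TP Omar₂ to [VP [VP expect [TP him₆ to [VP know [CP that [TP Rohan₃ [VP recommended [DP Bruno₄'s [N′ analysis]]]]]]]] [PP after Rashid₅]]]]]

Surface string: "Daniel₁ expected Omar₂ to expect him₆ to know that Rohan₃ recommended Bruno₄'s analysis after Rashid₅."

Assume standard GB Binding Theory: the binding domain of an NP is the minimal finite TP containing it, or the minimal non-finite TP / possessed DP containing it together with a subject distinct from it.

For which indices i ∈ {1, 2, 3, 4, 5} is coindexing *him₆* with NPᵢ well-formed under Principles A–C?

*him* is a pronoun, so Principle B applies: it must be free in its binding domain.
Binding domain of *him₆*: the embedded TP, whose subject is Omar₂.
*Daniel₁* c-commands the pronoun but from outside its binding domain, and is not c-commanded by it → coindexation permitted.
*Omar₂* c-commands the pronoun within its binding domain → coindexation would violate Principle B.
*Rohan₃*: the pronoun c-commands this R-expression → coindexation would violate Principle C on *Rohan₃*.
*Bruno₄*: the pronoun c-commands this R-expression → coindexation would violate Principle C on *Bruno₄*.
*Rashid₅* and the pronoun do not c-command one another → neither Principle B nor Principle C is at stake; coindexation permitted.

{1, 5}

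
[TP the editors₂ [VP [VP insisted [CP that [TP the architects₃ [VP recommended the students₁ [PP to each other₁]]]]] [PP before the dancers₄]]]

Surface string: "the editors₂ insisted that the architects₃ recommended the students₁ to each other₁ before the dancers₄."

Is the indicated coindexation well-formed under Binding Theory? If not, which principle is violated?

The two coindexed NPs are *the students₁* and *each other₁*.
*each other₁* is an anaphor; its binding domain is the embedded TP, whose subject is the architects₃. *the students₁* c-commands it within that domain and shares its index, so Principle A is satisfied.
*the students₁* is an R-expression; *each other₁* does not c-command it, and no other NP shares its index, so Principle C is satisfied.
All principles are respected.

grammatical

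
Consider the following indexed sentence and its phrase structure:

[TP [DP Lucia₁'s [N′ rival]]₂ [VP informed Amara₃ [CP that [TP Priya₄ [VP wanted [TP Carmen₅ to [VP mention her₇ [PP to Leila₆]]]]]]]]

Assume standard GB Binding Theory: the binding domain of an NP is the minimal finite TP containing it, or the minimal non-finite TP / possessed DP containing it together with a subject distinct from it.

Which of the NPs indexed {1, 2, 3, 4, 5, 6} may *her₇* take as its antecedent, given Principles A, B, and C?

{1, 2, 3, 4}

*her* is a pronoun, so Principle B applies: it must be free in its binding domain.
Binding domain of *her₇*: the embedded TP, whose subject is Carmen₅.
*Lucia₁* and the pronoun do not c-command one another → neither Principle B nor Principle C is at stake; coindexation permitted.
*[Lucia₁'s rival]₂* c-commands the pronoun but from outside its binding domain, and is not c-commanded by it → coindexation permitted.
*Amara₃* c-commands the pronoun but from outside its binding domain, and is not c-commanded by it → coindexation permitted.
*Priya₄* c-commands the pronoun but from outside its binding domain, and is not c-commanded by it → coindexation permitted.
*Carmen₅* c-commands the pronoun within its binding domain → coindexation would violate Principle B.
*Leila₆*: the pronoun c-commands this R-expression → coindexation would violate Principle C on *Leila₆*.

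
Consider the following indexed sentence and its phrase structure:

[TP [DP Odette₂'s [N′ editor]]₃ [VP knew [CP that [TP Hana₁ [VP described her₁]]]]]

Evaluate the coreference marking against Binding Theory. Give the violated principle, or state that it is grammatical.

The two coindexed NPs are *Hana₁* and *her₁*.
*her₁* is a pronoun. Its binding domain is the embedded TP, whose subject is Hana₁.
*Hana₁* c-commands it within that domain and carries the same index.
The pronoun is locally bound → Principle B violation.

Principle B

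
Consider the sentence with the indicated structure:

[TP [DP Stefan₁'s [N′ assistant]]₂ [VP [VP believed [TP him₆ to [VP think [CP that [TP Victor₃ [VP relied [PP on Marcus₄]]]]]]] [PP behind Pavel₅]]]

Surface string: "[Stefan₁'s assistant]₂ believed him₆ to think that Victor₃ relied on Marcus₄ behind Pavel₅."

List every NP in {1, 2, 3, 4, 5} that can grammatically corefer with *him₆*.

{1, 5}

*him* is a pronoun, so Principle B applies: it must be free in its binding domain.
Binding domain of *him₆*: the matrix TP, whose subject is [Stefan₁'s assistant]₂.
*Stefan₁* and the pronoun do not c-command one another → neither Principle B nor Principle C is at stake; coindexation permitted.
*[Stefan₁'s assistant]₂* c-commands the pronoun within its binding domain → coindexation would violate Principle B.
*Victor₃*: the pronoun c-commands this R-expression → coindexation would violate Principle C on *Victor₃*.
*Marcus₄*: the pronoun c-commands this R-expression → coindexation would violate Principle C on *Marcus₄*.
*Pavel₅* and the pronoun do not c-command one another → neither Principle B nor Principle C is at stake; coindexation permitted.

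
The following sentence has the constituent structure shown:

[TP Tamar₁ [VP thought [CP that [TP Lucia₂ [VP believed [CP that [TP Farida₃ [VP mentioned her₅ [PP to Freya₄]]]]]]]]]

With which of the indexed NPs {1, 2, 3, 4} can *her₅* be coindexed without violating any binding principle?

*her* is a pronoun, so Principle B applies: it must be free in its binding domain.
Binding domain of *her₅*: the embedded TP, whose subject is Farida₃.
*Tamar₁* c-commands the pronoun but from outside its binding domain, and is not c-commanded by it → coindexation permitted.
*Lucia₂* c-commands the pronoun but from outside its binding domain, and is not c-commanded by it → coindexation permitted.
*Farida₃* c-commands the pronoun within its binding domain → coindexation would violate Principle B.
*Freya₄*: the pronoun c-commands this R-expression → coindexation would violate Principle C on *Freya₄*.

{1, 2}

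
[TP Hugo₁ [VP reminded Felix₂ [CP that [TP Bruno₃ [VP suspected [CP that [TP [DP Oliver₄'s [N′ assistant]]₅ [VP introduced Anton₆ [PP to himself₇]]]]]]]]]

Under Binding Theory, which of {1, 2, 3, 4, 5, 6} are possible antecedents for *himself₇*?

{5, 6}

*himself* is an anaphor, so Principle A applies: it must be bound in its binding domain.
Binding domain of *himself₇*: the embedded TP, whose subject is [Oliver₄'s assistant]₅.
*Hugo₁* c-commands the anaphor but is outside its binding domain → cannot satisfy Principle A.
*Felix₂* c-commands the anaphor but is outside its binding domain → cannot satisfy Principle A.
*Bruno₃* c-commands the anaphor but is outside its binding domain → cannot satisfy Principle A.
*Oliver₄* does not c-command the anaphor → cannot bind it.
*[Oliver₄'s assistant]₅* c-commands the anaphor within its binding domain → licit binder.
*Anton₆* c-commands the anaphor within its binding domain → licit binder.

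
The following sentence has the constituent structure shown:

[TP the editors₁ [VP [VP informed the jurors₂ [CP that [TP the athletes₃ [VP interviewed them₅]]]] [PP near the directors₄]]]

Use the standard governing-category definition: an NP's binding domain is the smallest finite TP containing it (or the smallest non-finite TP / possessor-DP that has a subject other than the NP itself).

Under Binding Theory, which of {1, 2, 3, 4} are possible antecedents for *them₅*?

*them* is a pronoun, so Principle B applies: it must be free in its binding domain.
Binding domain of *them₅*: the embedded TP, whose subject is the athletes₃.
*the editors₁* c-commands the pronoun but from outside its binding domain, and is not c-commanded by it → coindexation permitted.
*the jurors₂* c-commands the pronoun but from outside its binding domain, and is not c-commanded by it → coindexation permitted.
*the athletes₃* c-commands the pronoun within its binding domain → coindexation would violate Principle B.
*the directors₄* and the pronoun do not c-command one another → neither Principle B nor Principle C is at stake; coindexation permitted.

{1, 2, 4}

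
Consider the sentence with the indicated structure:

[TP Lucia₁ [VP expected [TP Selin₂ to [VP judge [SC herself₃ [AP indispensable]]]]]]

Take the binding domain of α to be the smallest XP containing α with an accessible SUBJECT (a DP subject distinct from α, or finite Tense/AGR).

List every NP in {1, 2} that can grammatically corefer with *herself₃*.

{2}

*herself* is an anaphor, so Principle A applies: it must be bound in its binding domain.
Binding domain of *herself₃*: the embedded TP, whose subject is Selin₂.
*Lucia₁* c-commands the anaphor but is outside its binding domain → cannot satisfy Principle A.
*Selin₂* c-commands the anaphor within its binding domain → licit binder.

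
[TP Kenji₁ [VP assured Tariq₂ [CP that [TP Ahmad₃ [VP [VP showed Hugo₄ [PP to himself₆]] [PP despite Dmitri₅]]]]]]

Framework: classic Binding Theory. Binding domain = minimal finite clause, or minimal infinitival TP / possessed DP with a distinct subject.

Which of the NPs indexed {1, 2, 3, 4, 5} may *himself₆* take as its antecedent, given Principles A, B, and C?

{3, 4}

*himself* is an anaphor, so Principle A applies: it must be bound in its binding domain.
Binding domain of *himself₆*: the embedded TP, whose subject is Ahmad₃.
*Kenji₁* c-commands the anaphor but is outside its binding domain → cannot satisfy Principle A.
*Tariq₂* c-commands the anaphor but is outside its binding domain → cannot satisfy Principle A.
*Ahmad₃* c-commands the anaphor within its binding domain → licit binder.
*Hugo₄* c-commands the anaphor within its binding domain → licit binder.
*Dmitri₅* does not c-command the anaphor → cannot bind it.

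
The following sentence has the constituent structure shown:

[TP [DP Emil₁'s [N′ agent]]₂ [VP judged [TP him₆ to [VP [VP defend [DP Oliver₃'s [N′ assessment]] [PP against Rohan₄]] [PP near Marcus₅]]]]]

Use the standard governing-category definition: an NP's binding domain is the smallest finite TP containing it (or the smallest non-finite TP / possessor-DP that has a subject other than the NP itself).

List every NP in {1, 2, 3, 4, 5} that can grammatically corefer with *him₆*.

*him* is a pronoun, so Principle B applies: it must be free in its binding domain.
Binding domain of *him₆*: the matrix TP, whose subject is [Emil₁'s agent]₂.
*Emil₁* and the pronoun do not c-command one another → neither Principle B nor Principle C is at stake; coindexation permitted.
*[Emil₁'s agent]₂* c-commands the pronoun within its binding domain → coindexation would violate Principle B.
*Oliver₃*: the pronoun c-commands this R-expression → coindexation would violate Principle C on *Oliver₃*.
*Rohan₄*: the pronoun c-commands this R-expression → coindexation would violate Principle C on *Rohan₄*.
*Marcus₅*: the pronoun c-commands this R-expression → coindexation would violate Principle C on *Marcus₅*.

{1}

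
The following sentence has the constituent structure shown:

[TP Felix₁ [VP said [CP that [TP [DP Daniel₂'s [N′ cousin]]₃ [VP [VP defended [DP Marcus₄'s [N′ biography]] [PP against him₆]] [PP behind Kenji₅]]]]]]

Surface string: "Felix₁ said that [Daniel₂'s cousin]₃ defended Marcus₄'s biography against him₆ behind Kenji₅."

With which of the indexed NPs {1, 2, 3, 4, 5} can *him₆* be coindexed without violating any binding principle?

*him* is a pronoun, so Principle B applies: it must be free in its binding domain.
Binding domain of *him₆*: the embedded TP, whose subject is [Daniel₂'s cousin]₃.
*Felix₁* c-commands the pronoun but from outside its binding domain, and is not c-commanded by it → coindexation permitted.
*Daniel₂* and the pronoun do not c-command one another → neither Principle B nor Principle C is at stake; coindexation permitted.
*[Daniel₂'s cousin]₃* c-commands the pronoun within its binding domain → coindexation would violate Principle B.
*Marcus₄* and the pronoun do not c-command one another → neither Principle B nor Principle C is at stake; coindexation permitted.
*Kenji₅* and the pronoun do not c-command one another → neither Principle B nor Principle C is at stake; coindexation permitted.

{1, 2, 4, 5}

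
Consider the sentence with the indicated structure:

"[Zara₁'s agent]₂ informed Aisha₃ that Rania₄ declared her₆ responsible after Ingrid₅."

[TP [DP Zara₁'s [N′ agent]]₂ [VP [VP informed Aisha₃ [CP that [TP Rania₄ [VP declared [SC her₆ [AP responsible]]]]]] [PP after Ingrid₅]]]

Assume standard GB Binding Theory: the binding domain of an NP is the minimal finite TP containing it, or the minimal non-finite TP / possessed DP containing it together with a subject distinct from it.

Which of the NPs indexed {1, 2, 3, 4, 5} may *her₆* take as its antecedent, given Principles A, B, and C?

{1, 2, 3, 5}

*her* is a pronoun, so Principle B applies: it must be free in its binding domain.
Binding domain of *her₆*: the embedded TP, whose subject is Rania₄.
*Zara₁* and the pronoun do not c-command one another → neither Principle B nor Principle C is at stake; coindexation permitted.
*[Zara₁'s agent]₂* c-commands the pronoun but from outside its binding domain, and is not c-commanded by it → coindexation permitted.
*Aisha₃* c-commands the pronoun but from outside its binding domain, and is not c-commanded by it → coindexation permitted.
*Rania₄* c-commands the pronoun within its binding domain → coindexation would violate Principle B.
*Ingrid₅* and the pronoun do not c-command one another → neither Principle B nor Principle C is at stake; coindexation permitted.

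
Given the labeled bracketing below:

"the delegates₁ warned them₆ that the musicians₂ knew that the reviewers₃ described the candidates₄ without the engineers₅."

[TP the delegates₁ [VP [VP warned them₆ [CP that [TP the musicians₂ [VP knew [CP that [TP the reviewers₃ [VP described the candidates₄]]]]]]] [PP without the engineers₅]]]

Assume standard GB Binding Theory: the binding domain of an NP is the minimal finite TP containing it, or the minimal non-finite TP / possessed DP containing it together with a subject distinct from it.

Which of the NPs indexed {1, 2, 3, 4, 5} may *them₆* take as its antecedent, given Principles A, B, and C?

{5}

*them* is a pronoun, so Principle B applies: it must be free in its binding domain.
Binding domain of *them₆*: the matrix TP, whose subject is the delegates₁.
*the delegates₁* c-commands the pronoun within its binding domain → coindexation would violate Principle B.
*the musicians₂*: the pronoun c-commands this R-expression → coindexation would violate Principle C on *the musicians₂*.
*the reviewers₃*: the pronoun c-commands this R-expression → coindexation would violate Principle C on *the reviewers₃*.
*the candidates₄*: the pronoun c-commands this R-expression → coindexation would violate Principle C on *the candidates₄*.
*the engineers₅* and the pronoun do not c-command one another → neither Principle B nor Principle C is at stake; coindexation permitted.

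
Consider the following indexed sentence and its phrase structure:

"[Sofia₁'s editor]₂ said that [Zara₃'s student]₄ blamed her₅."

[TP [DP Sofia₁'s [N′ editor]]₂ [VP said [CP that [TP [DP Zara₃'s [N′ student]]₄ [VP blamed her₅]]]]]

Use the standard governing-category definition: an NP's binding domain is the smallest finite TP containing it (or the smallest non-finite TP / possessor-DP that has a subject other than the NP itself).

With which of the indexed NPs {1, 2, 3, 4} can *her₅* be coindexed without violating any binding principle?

{1, 2, 3}

*her* is a pronoun, so Principle B applies: it must be free in its binding domain.
Binding domain of *her₅*: the embedded TP, whose subject is [Zara₃'s student]₄.
*Sofia₁* and the pronoun do not c-command one another → neither Principle B nor Principle C is at stake; coindexation permitted.
*[Sofia₁'s editor]₂* c-commands the pronoun but from outside its binding domain, and is not c-commanded by it → coindexation permitted.
*Zara₃* and the pronoun do not c-command one another → neither Principle B nor Principle C is at stake; coindexation permitted.
*[Zara₃'s student]₄* c-commands the pronoun within its binding domain → coindexation would violate Principle B.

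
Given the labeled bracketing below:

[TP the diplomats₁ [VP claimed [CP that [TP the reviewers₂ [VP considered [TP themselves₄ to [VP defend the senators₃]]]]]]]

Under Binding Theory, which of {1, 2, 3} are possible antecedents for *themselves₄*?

*themselves* is an anaphor, so Principle A applies: it must be bound in its binding domain.
Binding domain of *themselves₄*: the embedded TP, whose subject is the reviewers₂.
*the diplomats₁* c-commands the anaphor but is outside its binding domain → cannot satisfy Principle A.
*the reviewers₂* c-commands the anaphor within its binding domain → licit binder.
*the senators₃* does not c-command the anaphor → cannot bind it.

{2}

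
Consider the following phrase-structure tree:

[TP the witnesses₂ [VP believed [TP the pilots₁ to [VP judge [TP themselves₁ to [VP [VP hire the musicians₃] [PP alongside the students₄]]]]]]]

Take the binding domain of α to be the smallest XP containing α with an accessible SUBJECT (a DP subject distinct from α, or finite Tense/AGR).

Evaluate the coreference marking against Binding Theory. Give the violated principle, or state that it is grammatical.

The two coindexed NPs are *the pilots₁* and *themselves₁*.
*themselves₁* is an anaphor; its binding domain is the embedded TP, whose subject is the pilots₁. *the pilots₁* c-commands it within that domain and shares its index, so Principle A is satisfied.
*the pilots₁* is an R-expression; *themselves₁* does not c-command it, and no other NP shares its index, so Principle C is satisfied.
All principles are respected.

grammatical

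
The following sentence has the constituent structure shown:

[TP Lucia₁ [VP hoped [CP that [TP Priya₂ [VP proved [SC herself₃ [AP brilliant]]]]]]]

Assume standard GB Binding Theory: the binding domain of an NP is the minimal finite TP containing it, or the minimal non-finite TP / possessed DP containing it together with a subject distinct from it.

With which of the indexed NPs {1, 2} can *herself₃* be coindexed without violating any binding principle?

{2}

*herself* is an anaphor, so Principle A applies: it must be bound in its binding domain.
Binding domain of *herself₃*: the embedded TP, whose subject is Priya₂.
*Lucia₁* c-commands the anaphor but is outside its binding domain → cannot satisfy Principle A.
*Priya₂* c-commands the anaphor within its binding domain → licit binder.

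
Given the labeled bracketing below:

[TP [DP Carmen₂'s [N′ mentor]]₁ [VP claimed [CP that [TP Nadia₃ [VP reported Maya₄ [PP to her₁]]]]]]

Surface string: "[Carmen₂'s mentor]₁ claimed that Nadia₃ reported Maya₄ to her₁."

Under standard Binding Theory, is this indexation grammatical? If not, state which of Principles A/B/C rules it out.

The two coindexed NPs are *[Carmen₂'s mentor]₁* and *her₁*.
*her₁* is a pronoun; its binding domain is the embedded TP, whose subject is Nadia₃. Within that domain it is c-commanded only by *Nadia₃*, *Maya₄*, which carry a different index — the pronoun is free locally, so Principle B holds.
*[Carmen₂'s mentor]₁* is an R-expression; *her₁* does not c-command it, and no other NP shares its index, so Principle C is satisfied.
All principles are respected.

grammatical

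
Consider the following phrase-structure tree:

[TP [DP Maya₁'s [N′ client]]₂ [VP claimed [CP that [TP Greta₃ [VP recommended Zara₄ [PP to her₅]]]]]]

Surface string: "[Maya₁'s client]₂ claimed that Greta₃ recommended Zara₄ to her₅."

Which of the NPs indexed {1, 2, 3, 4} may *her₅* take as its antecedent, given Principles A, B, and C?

*her* is a pronoun, so Principle B applies: it must be free in its binding domain.
Binding domain of *her₅*: the embedded TP, whose subject is Greta₃.
*Maya₁* and the pronoun do not c-command one another → neither Principle B nor Principle C is at stake; coindexation permitted.
*[Maya₁'s client]₂* c-commands the pronoun but from outside its binding domain, and is not c-commanded by it → coindexation permitted.
*Greta₃* c-commands the pronoun within its binding domain → coindexation would violate Principle B.
*Zara₄* c-commands the pronoun within its binding domain → coindexation would violate Principle B.

{1, 2}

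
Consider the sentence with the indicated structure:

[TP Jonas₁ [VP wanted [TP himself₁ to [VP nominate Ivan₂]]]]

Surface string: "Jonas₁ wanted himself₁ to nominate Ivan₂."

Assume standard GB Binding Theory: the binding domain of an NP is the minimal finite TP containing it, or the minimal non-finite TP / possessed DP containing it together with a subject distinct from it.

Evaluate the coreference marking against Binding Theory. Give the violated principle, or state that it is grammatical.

grammatical

The two coindexed NPs are *Jonas₁* and *himself₁*.
*himself₁* is an anaphor; its binding domain is the matrix TP, whose subject is Jonas₁. *Jonas₁* c-commands it within that domain and shares its index, so Principle A is satisfied.
*Jonas₁* is an R-expression; *himself₁* does not c-command it, and no other NP shares its index, so Principle C is satisfied.
All principles are respected.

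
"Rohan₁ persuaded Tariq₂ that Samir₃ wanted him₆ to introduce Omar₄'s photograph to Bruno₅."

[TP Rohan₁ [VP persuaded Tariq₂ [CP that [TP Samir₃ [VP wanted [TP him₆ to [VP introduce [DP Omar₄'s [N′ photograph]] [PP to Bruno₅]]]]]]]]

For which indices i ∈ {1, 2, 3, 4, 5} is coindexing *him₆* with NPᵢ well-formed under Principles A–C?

*him* is a pronoun, so Principle B applies: it must be free in its binding domain.
Binding domain of *him₆*: the embedded TP, whose subject is Samir₃.
*Rohan₁* c-commands the pronoun but from outside its binding domain, and is not c-commanded by it → coindexation permitted.
*Tariq₂* c-commands the pronoun but from outside its binding domain, and is not c-commanded by it → coindexation permitted.
*Samir₃* c-commands the pronoun within its binding domain → coindexation would violate Principle B.
*Omar₄*: the pronoun c-commands this R-expression → coindexation would violate Principle C on *Omar₄*.
*Bruno₅*: the pronoun c-commands this R-expression → coindexation would violate Principle C on *Bruno₅*.

{1, 2}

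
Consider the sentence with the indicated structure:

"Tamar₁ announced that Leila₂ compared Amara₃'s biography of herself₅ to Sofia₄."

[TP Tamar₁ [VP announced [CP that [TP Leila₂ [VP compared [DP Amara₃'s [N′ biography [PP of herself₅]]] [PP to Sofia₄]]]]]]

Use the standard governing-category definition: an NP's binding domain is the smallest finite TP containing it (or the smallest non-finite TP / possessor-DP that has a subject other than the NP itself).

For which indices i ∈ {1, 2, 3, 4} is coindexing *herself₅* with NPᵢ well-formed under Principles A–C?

{3}

*herself* is an anaphor, so Principle A applies: it must be bound in its binding domain.
Binding domain of *herself₅*: the possessed DP, whose subject is Amara₃.
*Tamar₁* c-commands the anaphor but is outside its binding domain → cannot satisfy Principle A.
*Leila₂* c-commands the anaphor but is outside its binding domain → cannot satisfy Principle A.
*Amara₃* c-commands the anaphor within its binding domain → licit binder.
*Sofia₄* does not c-command the anaphor → cannot bind it.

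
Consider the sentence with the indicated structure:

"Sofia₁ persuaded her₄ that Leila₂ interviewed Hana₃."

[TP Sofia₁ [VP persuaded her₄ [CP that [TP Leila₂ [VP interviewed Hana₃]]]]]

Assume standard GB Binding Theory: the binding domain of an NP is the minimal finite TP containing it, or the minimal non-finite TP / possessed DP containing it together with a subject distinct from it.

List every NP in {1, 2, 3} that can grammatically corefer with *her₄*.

*her* is a pronoun, so Principle B applies: it must be free in its binding domain.
Binding domain of *her₄*: the matrix TP, whose subject is Sofia₁.
*Sofia₁* c-commands the pronoun within its binding domain → coindexation would violate Principle B.
*Leila₂*: the pronoun c-commands this R-expression → coindexation would violate Principle C on *Leila₂*.
*Hana₃*: the pronoun c-commands this R-expression → coindexation would violate Principle C on *Hana₃*.

none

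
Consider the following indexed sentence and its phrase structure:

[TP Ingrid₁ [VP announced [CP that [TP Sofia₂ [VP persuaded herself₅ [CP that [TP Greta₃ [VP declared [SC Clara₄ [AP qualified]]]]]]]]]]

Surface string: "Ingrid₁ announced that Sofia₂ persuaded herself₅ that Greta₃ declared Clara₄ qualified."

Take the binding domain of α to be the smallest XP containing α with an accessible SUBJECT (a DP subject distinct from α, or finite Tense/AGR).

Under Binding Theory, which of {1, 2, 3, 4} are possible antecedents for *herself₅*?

{2}

*herself* is an anaphor, so Principle A applies: it must be bound in its binding domain.
Binding domain of *herself₅*: the embedded TP, whose subject is Sofia₂.
*Ingrid₁* c-commands the anaphor but is outside its binding domain → cannot satisfy Principle A.
*Sofia₂* c-commands the anaphor within its binding domain → licit binder.
*Greta₃* does not c-command the anaphor → cannot bind it.
*Clara₄* does not c-command the anaphor → cannot bind it.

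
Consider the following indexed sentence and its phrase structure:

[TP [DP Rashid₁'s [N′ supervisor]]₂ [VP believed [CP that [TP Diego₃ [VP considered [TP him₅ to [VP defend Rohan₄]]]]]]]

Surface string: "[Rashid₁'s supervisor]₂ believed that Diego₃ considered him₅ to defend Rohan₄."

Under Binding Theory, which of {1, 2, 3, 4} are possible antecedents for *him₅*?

{1, 2}

*him* is a pronoun, so Principle B applies: it must be free in its binding domain.
Binding domain of *him₅*: the embedded TP, whose subject is Diego₃.
*Rashid₁* and the pronoun do not c-command one another → neither Principle B nor Principle C is at stake; coindexation permitted.
*[Rashid₁'s supervisor]₂* c-commands the pronoun but from outside its binding domain, and is not c-commanded by it → coindexation permitted.
*Diego₃* c-commands the pronoun within its binding domain → coindexation would violate Principle B.
*Rohan₄*: the pronoun c-commands this R-expression → coindexation would violate Principle C on *Rohan₄*.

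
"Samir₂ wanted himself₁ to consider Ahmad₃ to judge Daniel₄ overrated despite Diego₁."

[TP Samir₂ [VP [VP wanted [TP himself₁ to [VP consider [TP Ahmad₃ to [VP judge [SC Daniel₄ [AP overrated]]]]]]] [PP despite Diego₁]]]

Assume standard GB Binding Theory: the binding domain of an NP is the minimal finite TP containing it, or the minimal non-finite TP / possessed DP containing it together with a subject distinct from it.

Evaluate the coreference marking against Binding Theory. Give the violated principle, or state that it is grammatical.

Principle A

The two coindexed NPs are *Diego₁* and *himself₁*.
*himself₁* is an anaphor. Principle A requires it to be bound within its binding domain — the matrix TP, whose subject is Samir₂.
Within that domain it is c-commanded by *Samir₂*, which does not share its index.
*Diego₁* does not c-command the anaphor at all.
The anaphor is unbound in its domain → Principle A violation.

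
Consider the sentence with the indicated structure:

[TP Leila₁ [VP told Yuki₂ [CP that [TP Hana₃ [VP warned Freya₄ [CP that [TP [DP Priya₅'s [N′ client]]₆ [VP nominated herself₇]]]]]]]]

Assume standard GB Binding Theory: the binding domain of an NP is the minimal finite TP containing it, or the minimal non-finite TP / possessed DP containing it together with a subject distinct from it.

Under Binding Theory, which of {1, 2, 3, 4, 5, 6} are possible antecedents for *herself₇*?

*herself* is an anaphor, so Principle A applies: it must be bound in its binding domain.
Binding domain of *herself₇*: the embedded TP, whose subject is [Priya₅'s client]₆.
*Leila₁* c-commands the anaphor but is outside its binding domain → cannot satisfy Principle A.
*Yuki₂* c-commands the anaphor but is outside its binding domain → cannot satisfy Principle A.
*Hana₃* c-commands the anaphor but is outside its binding domain → cannot satisfy Principle A.
*Freya₄* c-commands the anaphor but is outside its binding domain → cannot satisfy Principle A.
*Priya₅* does not c-command the anaphor → cannot bind it.
*[Priya₅'s client]₆* c-commands the anaphor within its binding domain → licit binder.

{6}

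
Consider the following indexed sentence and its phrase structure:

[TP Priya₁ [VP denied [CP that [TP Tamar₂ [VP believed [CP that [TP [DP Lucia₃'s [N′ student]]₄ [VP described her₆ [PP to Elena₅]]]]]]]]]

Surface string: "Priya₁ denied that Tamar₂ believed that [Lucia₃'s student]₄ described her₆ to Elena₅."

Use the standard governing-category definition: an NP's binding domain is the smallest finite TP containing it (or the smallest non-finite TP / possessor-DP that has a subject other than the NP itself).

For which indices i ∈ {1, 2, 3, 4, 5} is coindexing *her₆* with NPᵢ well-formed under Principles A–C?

{1, 2, 3}

*her* is a pronoun, so Principle B applies: it must be free in its binding domain.
Binding domain of *her₆*: the embedded TP, whose subject is [Lucia₃'s student]₄.
*Priya₁* c-commands the pronoun but from outside its binding domain, and is not c-commanded by it → coindexation permitted.
*Tamar₂* c-commands the pronoun but from outside its binding domain, and is not c-commanded by it → coindexation permitted.
*Lucia₃* and the pronoun do not c-command one another → neither Principle B nor Principle C is at stake; coindexation permitted.
*[Lucia₃'s student]₄* c-commands the pronoun within its binding domain → coindexation would violate Principle B.
*Elena₅*: the pronoun c-commands this R-expression → coindexation would violate Principle C on *Elena₅*.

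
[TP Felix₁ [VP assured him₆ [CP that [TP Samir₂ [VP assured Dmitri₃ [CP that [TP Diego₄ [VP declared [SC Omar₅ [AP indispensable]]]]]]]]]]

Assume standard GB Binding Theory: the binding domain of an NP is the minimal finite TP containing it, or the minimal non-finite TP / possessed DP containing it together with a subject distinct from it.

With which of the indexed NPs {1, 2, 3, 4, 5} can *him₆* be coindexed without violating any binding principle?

none

*him* is a pronoun, so Principle B applies: it must be free in its binding domain.
Binding domain of *him₆*: the matrix TP, whose subject is Felix₁.
*Felix₁* c-commands the pronoun within its binding domain → coindexation would violate Principle B.
*Samir₂*: the pronoun c-commands this R-expression → coindexation would violate Principle C on *Samir₂*.
*Dmitri₃*: the pronoun c-commands this R-expression → coindexation would violate Principle C on *Dmitri₃*.
*Diego₄*: the pronoun c-commands this R-expression → coindexation would violate Principle C on *Diego₄*.
*Omar₅*: the pronoun c-commands this R-expression → coindexation would violate Principle C on *Omar₅*.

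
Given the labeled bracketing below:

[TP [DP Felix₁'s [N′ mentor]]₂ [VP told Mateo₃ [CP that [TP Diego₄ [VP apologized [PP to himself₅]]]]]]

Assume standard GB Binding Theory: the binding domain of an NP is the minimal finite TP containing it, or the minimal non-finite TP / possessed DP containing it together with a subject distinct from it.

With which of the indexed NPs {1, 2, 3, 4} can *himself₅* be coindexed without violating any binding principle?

*himself* is an anaphor, so Principle A applies: it must be bound in its binding domain.
Binding domain of *himself₅*: the embedded TP, whose subject is Diego₄.
*Felix₁* does not c-command the anaphor → cannot bind it.
*[Felix₁'s mentor]₂* c-commands the anaphor but is outside its binding domain → cannot satisfy Principle A.
*Mateo₃* c-commands the anaphor but is outside its binding domain → cannot satisfy Principle A.
*Diego₄* c-commands the anaphor within its binding domain → licit binder.

{4}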